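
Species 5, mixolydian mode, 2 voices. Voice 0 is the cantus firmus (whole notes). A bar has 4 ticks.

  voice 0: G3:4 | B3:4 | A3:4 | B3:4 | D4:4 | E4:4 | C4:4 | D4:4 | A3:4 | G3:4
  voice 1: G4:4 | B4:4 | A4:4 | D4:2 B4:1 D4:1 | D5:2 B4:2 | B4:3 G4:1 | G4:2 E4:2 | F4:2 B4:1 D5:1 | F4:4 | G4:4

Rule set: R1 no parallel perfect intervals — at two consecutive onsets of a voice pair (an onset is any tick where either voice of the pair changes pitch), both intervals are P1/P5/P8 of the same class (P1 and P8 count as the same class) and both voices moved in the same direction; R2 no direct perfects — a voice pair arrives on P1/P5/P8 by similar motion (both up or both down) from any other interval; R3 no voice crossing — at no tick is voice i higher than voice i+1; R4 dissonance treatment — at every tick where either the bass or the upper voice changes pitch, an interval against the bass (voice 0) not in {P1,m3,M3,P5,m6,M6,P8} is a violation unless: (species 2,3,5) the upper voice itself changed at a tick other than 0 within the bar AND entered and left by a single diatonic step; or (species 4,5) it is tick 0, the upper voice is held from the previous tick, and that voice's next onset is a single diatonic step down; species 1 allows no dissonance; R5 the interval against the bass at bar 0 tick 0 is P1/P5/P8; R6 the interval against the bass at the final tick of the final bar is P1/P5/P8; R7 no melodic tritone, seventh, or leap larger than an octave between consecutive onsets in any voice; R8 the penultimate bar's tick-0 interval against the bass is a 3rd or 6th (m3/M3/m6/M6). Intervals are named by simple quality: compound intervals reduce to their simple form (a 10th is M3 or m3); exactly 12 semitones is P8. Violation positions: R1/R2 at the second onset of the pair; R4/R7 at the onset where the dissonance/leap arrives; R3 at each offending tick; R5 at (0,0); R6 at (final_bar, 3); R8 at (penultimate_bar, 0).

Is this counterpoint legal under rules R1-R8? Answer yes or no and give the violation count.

No (4 violations)

bar 0: v0=G3 v1=G4 (P8)
bar 1: v0=B3 v1=B4 (P8)
bar 2: v0=A3 v1=A4 (P8)
bar 3: v0=B3 v1=D4 (m3)
bar 4: v0=D4 v1=D5 (P8)
bar 5: v0=E4 v1=B4 (P5)
bar 6: v0=C4 v1=G4 (P5)
bar 7: v0=D4 v1=F4 (m3)
bar 8: v0=A3 v1=F4 (m6)
bar 9: v0=G3 v1=G4 (P8)
  R1 @ bar1.0: G3/G4 P8 -> B3/B4 P8 similar
  R1 @ bar2.0: B3/B4 P8 -> A3/A4 P8 similar
  R2 @ bar4.0: B3/D4 m3 -> D4/D5 P8 similar
  R7 @ bar7.2: F4->B4 leap 6st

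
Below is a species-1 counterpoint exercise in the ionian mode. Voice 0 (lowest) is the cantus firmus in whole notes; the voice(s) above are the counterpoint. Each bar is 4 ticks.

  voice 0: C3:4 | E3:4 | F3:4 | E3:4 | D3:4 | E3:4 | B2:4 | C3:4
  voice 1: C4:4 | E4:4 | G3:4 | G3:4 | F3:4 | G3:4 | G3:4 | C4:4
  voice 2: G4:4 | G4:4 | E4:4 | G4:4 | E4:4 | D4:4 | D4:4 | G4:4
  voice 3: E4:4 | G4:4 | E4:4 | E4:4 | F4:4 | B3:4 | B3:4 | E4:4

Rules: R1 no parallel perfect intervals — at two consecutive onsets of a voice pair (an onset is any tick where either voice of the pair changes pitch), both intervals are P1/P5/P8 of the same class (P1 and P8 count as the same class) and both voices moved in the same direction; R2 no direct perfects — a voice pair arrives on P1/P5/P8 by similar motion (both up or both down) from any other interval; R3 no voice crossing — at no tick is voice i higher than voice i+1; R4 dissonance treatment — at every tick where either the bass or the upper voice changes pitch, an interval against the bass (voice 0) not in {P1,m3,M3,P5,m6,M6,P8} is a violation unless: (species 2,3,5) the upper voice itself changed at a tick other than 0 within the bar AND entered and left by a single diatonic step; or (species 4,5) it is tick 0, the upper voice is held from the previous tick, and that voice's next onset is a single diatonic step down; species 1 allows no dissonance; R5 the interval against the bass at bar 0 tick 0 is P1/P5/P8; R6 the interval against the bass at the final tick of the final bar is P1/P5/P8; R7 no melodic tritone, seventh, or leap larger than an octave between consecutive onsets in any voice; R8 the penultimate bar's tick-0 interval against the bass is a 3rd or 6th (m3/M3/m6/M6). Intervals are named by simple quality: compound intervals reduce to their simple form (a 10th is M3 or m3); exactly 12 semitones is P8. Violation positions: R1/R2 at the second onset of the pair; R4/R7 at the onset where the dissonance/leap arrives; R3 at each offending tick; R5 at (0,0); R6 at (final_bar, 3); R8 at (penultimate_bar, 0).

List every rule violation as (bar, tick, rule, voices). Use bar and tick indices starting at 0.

bar 0: v0=C3 v1=C4 v2=G4 v3=E4 downbeat M3
bar 1: v0=E3 v1=E4 v2=G4 v3=G4 downbeat m3
bar 2: v0=F3 v1=G3 v2=E4 v3=E4 downbeat M7
bar 3: v0=E3 v1=G3 v2=G4 v3=E4 downbeat P8
bar 4: v0=D3 v1=F3 v2=E4 v3=F4 downbeat m3
bar 5: v0=E3 v1=G3 v2=D4 v3=B3 downbeat P5
bar 6: v0=B2 v1=G3 v2=D4 v3=B3 downbeat P8
bar 7: v0=C3 v1=C4 v2=G4 v3=E4 downbeat M3
  -> R3 @ bar 0 tick 0 v(2, 3): G4 above E4
  -> R5 @ bar 0 tick 0 v(0, 3): opens on M3
  -> R3 @ bar 0 tick 1 v(2, 3): G4 above E4
  -> R3 @ bar 0 tick 2 v(2, 3): G4 above E4
  -> R3 @ bar 0 tick 3 v(2, 3): G4 above E4
  -> R1 @ bar 1 tick 0 v(0, 1): C3/C4 P8 -> E3/E4 P8 similar
  -> R1 @ bar 2 tick 0 v(2, 3): G4/G4 P1 -> E4/E4 P1 similar
  -> R4 @ bar 2 tick 0 v(0, 1): F3/G3 M2 untreated
  -> R4 @ bar 2 tick 0 v(0, 2): F3/E4 M7 untreated
  -> R4 @ bar 2 tick 0 v(0, 3): F3/E4 M7 untreated
  -> R3 @ bar 3 tick 0 v(2, 3): G4 above E4
  -> R3 @ bar 3 tick 1 v(2, 3): G4 above E4
  -> R3 @ bar 3 tick 2 v(2, 3): G4 above E4
  -> R3 @ bar 3 tick 3 v(2, 3): G4 above E4
  -> R4 @ bar 4 tick 0 v(0, 2): D3/E4 M2 untreated
  -> R3 @ bar 5 tick 0 v(2, 3): D4 above B3
  -> R4 @ bar 5 tick 0 v(0, 2): E3/D4 m7 untreated
  -> R7 @ bar 5 tick 0 v(3,): F4->B3 leap 6st
  -> R3 @ bar 5 tick 1 v(2, 3): D4 above B3
  -> R3 @ bar 5 tick 2 v(2, 3): D4 above B3
  -> R3 @ bar 5 tick 3 v(2, 3): D4 above B3
  -> R3 @ bar 6 tick 0 v(2, 3): D4 above B3
  -> R8 @ bar 6 tick 0 v(0, 3): penult P8 not 3rd/6th
  -> R3 @ bar 6 tick 1 v(2, 3): D4 above B3
  -> R3 @ bar 6 tick 2 v(2, 3): D4 above B3
  -> R3 @ bar 6 tick 3 v(2, 3): D4 above B3
  -> R1 @ bar 7 tick 0 v(1, 2): G3/D4 P5 -> C4/G4 P5 similar
  -> R2 @ bar 7 tick 0 v(0, 1): B2/G3 m6 -> C3/C4 P8 similar
  -> R2 @ bar 7 tick 0 v(0, 2): B2/D4 m3 -> C3/G4 P5 similar
  -> R3 @ bar 7 tick 0 v(2, 3): G4 above E4
  -> R3 @ bar 7 tick 1 v(2, 3): G4 above E4
  -> R3 @ bar 7 tick 2 v(2, 3): G4 above E4
  -> R3 @ bar 7 tick 3 v(2, 3): G4 above E4
  -> R6 @ bar 7 tick 3 v(0, 3): closes on M3

(0, 0, R3, (2, 3))
(0, 0, R5, (0, 3))
(0, 1, R3, (2, 3))
(0, 2, R3, (2, 3))
(0, 3, R3, (2, 3))
(1, 0, R1, (0, 1))
(2, 0, R1, (2, 3))
(2, 0, R4, (0, 1))
(2, 0, R4, (0, 2))
(2, 0, R4, (0, 3))
(3, 0, R3, (2, 3))
(3, 1, R3, (2, 3))
(3, 2, R3, (2, 3))
(3, 3, R3, (2, 3))
(4, 0, R4, (0, 2))
(5, 0, R3, (2, 3))
(5, 0, R4, (0, 2))
(5, 0, R7, (3,))
(5, 1, R3, (2, 3))
(5, 2, R3, (2, 3))
(5, 3, R3, (2, 3))
(6, 0, R3, (2, 3))
(6, 0, R8, (0, 3))
(6, 1, R3, (2, 3))
(6, 2, R3, (2, 3))
(6, 3, R3, (2, 3))
(7, 0, R1, (1, 2))
(7, 0, R2, (0, 1))
(7, 0, R2, (0, 2))
(7, 0, R3, (2, 3))
(7, 1, R3, (2, 3))
(7, 2, R3, (2, 3))
(7, 3, R3, (2, 3))
(7, 3, R6, (0, 3))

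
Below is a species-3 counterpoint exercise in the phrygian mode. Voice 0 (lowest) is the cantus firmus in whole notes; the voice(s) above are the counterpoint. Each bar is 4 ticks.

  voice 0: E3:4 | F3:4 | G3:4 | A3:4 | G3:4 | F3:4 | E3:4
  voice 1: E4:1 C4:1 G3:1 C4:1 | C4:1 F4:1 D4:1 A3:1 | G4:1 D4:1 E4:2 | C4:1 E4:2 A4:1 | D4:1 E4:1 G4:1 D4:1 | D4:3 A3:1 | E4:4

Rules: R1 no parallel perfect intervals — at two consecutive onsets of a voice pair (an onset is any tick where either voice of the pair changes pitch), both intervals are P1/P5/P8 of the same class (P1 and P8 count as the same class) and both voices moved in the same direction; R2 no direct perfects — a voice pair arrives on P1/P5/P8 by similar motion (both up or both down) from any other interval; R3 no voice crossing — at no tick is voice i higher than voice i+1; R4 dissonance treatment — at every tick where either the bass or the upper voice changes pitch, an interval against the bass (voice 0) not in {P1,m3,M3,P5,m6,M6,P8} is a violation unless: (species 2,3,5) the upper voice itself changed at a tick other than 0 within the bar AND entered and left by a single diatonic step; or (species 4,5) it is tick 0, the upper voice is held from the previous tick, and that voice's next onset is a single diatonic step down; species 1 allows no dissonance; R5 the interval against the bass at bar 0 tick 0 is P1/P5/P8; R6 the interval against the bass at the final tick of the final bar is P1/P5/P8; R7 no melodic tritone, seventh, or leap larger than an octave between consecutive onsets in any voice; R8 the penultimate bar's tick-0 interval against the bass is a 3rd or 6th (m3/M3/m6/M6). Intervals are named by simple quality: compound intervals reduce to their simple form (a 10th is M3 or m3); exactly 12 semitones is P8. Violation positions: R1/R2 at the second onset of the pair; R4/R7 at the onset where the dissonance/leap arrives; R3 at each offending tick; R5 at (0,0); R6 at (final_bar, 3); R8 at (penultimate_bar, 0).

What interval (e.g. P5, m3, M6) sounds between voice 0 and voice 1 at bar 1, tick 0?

P5

voice 0=F3 voice 1=C4 -> P5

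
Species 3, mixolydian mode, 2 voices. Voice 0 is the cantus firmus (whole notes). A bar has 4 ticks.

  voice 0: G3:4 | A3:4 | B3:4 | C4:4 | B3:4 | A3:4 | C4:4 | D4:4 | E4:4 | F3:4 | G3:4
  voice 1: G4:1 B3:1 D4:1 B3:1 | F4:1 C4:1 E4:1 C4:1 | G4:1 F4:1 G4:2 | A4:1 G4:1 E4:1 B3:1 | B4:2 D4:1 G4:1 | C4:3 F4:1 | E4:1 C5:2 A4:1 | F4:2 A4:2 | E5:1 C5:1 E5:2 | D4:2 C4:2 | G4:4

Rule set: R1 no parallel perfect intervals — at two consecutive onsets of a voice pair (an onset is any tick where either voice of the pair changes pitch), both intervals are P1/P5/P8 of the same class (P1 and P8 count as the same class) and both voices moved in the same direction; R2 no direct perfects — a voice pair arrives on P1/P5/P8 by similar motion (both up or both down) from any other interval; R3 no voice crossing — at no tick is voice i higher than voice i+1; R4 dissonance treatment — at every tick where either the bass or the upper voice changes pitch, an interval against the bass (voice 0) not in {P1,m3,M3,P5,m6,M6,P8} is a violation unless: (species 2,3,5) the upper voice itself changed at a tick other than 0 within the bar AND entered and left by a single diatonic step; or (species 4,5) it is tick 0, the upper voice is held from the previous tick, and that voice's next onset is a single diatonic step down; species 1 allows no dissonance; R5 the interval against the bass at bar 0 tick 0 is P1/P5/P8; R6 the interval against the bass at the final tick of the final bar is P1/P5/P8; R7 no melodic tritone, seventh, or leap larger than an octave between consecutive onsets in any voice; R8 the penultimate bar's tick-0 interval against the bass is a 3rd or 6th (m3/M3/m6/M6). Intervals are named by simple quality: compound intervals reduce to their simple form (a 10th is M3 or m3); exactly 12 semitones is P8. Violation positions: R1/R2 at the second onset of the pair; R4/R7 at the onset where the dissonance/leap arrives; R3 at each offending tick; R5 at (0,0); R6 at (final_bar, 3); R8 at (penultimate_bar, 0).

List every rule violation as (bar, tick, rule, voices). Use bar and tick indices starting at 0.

(1, 0, R7, (1,))
(3, 3, R3, (0, 1))
(3, 3, R4, (0, 1))
(8, 0, R2, (0, 1))
(9, 0, R7, (0,))
(9, 0, R7, (1,))
(10, 0, R2, (0, 1))

bar 0: v0=G3 v1=G4 downbeat P8
bar 1: v0=A3 v1=F4 downbeat m6
bar 2: v0=B3 v1=G4 downbeat m6
bar 3: v0=C4 v1=A4 downbeat M6
bar 4: v0=B3 v1=B4 downbeat P8
bar 5: v0=A3 v1=C4 downbeat m3
bar 6: v0=C4 v1=E4 downbeat M3
bar 7: v0=D4 v1=F4 downbeat m3
bar 8: v0=E4 v1=E5 downbeat P8
bar 9: v0=F3 v1=D4 downbeat M6
bar 10: v0=G3 v1=G4 downbeat P8
  -> R7 @ bar 1 tick 0 v(1,): B3->F4 leap 6st
  -> R3 @ bar 3 tick 3 v(0, 1): C4 above B3
  -> R4 @ bar 3 tick 3 v(0, 1): C4/B3 m2 untreated
  -> R2 @ bar 8 tick 0 v(0, 1): D4/A4 P5 -> E4/E5 P8 similar
  -> R7 @ bar 9 tick 0 v(0,): E4->F3 leap 11st
  -> R7 @ bar 9 tick 0 v(1,): E5->D4 leap 14st
  -> R2 @ bar 10 tick 0 v(0, 1): F3/C4 P5 -> G3/G4 P8 similar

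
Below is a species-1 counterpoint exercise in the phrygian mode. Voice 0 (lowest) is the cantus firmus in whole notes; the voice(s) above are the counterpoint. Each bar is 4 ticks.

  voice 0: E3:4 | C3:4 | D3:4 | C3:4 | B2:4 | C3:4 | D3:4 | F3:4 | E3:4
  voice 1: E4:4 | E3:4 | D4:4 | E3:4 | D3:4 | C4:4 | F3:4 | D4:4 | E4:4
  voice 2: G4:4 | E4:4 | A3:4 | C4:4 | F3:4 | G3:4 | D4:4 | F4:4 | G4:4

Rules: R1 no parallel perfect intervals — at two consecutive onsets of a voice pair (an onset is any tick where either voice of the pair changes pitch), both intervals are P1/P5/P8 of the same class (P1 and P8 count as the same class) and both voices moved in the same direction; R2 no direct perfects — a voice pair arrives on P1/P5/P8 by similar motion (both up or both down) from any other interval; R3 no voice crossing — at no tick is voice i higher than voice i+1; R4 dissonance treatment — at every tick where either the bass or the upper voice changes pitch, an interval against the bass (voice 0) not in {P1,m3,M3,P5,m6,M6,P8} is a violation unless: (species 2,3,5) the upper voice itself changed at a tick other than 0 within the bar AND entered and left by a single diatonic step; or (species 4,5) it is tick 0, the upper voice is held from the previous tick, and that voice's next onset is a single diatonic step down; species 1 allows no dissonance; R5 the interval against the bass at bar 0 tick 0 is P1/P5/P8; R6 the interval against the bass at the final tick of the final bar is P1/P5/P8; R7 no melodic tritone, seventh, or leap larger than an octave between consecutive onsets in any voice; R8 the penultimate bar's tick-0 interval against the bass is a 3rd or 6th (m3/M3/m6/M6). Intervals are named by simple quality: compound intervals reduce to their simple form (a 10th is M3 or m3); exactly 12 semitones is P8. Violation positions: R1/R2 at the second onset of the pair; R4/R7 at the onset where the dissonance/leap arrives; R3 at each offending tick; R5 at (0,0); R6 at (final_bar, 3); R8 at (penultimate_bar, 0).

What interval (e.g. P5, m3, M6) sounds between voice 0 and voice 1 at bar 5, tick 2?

voice 0=C3 voice 1=C4 -> P8

P8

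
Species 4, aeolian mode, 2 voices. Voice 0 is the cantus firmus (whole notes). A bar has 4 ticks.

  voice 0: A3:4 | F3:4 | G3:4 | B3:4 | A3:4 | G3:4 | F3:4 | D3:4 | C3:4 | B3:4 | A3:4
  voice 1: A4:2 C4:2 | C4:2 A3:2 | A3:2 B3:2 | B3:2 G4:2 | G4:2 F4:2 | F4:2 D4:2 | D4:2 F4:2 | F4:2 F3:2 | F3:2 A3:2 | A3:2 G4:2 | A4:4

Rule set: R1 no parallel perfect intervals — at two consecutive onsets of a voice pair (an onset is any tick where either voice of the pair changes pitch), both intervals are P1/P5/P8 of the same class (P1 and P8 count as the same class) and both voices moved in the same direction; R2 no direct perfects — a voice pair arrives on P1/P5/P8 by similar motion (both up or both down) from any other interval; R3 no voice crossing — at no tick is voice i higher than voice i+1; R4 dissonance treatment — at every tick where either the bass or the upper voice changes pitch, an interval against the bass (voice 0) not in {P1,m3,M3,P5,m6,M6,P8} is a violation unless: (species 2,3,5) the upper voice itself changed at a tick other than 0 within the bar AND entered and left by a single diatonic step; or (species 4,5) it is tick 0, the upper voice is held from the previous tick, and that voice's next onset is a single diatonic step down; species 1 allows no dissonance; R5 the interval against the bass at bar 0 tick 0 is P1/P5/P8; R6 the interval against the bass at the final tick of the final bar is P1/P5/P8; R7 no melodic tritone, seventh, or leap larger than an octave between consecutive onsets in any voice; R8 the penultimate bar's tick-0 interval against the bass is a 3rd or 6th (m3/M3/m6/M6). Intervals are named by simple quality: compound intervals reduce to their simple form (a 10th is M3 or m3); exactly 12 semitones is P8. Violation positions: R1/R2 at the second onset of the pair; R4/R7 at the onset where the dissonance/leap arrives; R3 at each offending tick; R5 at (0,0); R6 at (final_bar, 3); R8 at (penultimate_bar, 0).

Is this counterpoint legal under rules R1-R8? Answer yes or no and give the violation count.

No (9 violations)

bar 0: v0=A3 v1=A4 (P8)
bar 1: v0=F3 v1=C4 (P5)
bar 2: v0=G3 v1=A3 (M2)
bar 3: v0=B3 v1=B3 (P1)
bar 4: v0=A3 v1=G4 (m7)
bar 5: v0=G3 v1=F4 (m7)
bar 6: v0=F3 v1=D4 (M6)
bar 7: v0=D3 v1=F4 (m3)
bar 8: v0=C3 v1=F3 (P4)
bar 9: v0=B3 v1=A3 (M2)
bar 10: v0=A3 v1=A4 (P8)
  R4 @ bar2.0: G3/A3 M2 untreated
  R4 @ bar5.0: G3/F4 m7 untreated
  R4 @ bar8.0: C3/F3 P4 untreated
  R3 @ bar9.0: B3 above A3
  R4 @ bar9.0: B3/A3 M2 untreated
  R7 @ bar9.0: C3->B3 leap 11st
  R8 @ bar9.0: penult M2 not 3rd/6th
  R3 @ bar9.1: B3 above A3
  R7 @ bar9.2: A3->G4 leap 10st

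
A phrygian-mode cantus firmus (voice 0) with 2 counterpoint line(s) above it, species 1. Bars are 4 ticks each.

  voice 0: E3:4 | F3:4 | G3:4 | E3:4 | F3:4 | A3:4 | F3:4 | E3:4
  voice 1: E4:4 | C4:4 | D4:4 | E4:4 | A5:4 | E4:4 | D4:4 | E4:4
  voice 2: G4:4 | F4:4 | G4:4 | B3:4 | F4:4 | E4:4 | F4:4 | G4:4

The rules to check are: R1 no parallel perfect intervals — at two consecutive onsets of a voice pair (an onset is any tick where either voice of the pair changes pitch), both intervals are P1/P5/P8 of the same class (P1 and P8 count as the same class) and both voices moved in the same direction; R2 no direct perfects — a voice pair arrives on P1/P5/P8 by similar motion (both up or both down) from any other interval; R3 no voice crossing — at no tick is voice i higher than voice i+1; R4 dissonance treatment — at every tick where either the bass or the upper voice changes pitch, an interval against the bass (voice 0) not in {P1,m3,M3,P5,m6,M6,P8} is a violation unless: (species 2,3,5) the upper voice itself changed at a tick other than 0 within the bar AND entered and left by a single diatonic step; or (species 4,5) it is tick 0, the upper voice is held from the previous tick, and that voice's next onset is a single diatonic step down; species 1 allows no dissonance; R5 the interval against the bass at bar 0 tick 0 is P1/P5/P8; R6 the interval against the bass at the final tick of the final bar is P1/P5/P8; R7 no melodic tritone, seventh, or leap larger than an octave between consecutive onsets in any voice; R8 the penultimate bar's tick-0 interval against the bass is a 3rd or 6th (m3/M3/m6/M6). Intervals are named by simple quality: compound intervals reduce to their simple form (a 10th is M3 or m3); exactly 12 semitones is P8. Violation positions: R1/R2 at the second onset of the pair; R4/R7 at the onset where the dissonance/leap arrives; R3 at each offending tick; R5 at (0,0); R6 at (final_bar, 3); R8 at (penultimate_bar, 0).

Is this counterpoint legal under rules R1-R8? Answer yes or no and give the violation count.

No (19 violations)

bar 0: v0=E3 v1=E4 v2=G4 (m3)
bar 1: v0=F3 v1=C4 v2=F4 (P8)
bar 2: v0=G3 v1=D4 v2=G4 (P8)
bar 3: v0=E3 v1=E4 v2=B3 (P5)
bar 4: v0=F3 v1=A5 v2=F4 (P8)
bar 5: v0=A3 v1=E4 v2=E4 (P5)
bar 6: v0=F3 v1=D4 v2=F4 (P8)
bar 7: v0=E3 v1=E4 v2=G4 (m3)
  R5 @ bar0.0: opens on m3
  R1 @ bar2.0: F3/C4 P5 -> G3/D4 P5 similar
  R1 @ bar2.0: F3/F4 P8 -> G3/G4 P8 similar
  R2 @ bar3.0: G3/G4 P8 -> E3/B3 P5 similar
  R3 @ bar3.0: E4 above B3
  R3 @ bar3.1: E4 above B3
  R3 @ bar3.2: E4 above B3
  R3 @ bar3.3: E4 above B3
  R2 @ bar4.0: E3/B3 P5 -> F3/F4 P8 similar
  R3 @ bar4.0: A5 above F4
  R7 @ bar4.0: E4->A5 leap 17st
  R7 @ bar4.0: B3->F4 leap 6st
  R3 @ bar4.1: A5 above F4
  R3 @ bar4.2: A5 above F4
  R3 @ bar4.3: A5 above F4
  R2 @ bar5.0: A5/F4 M3 -> E4/E4 P1 similar
  R7 @ bar5.0: A5->E4 leap 17st
  R8 @ bar6.0: penult P8 not 3rd/6th
  R6 @ bar7.3: closes on m3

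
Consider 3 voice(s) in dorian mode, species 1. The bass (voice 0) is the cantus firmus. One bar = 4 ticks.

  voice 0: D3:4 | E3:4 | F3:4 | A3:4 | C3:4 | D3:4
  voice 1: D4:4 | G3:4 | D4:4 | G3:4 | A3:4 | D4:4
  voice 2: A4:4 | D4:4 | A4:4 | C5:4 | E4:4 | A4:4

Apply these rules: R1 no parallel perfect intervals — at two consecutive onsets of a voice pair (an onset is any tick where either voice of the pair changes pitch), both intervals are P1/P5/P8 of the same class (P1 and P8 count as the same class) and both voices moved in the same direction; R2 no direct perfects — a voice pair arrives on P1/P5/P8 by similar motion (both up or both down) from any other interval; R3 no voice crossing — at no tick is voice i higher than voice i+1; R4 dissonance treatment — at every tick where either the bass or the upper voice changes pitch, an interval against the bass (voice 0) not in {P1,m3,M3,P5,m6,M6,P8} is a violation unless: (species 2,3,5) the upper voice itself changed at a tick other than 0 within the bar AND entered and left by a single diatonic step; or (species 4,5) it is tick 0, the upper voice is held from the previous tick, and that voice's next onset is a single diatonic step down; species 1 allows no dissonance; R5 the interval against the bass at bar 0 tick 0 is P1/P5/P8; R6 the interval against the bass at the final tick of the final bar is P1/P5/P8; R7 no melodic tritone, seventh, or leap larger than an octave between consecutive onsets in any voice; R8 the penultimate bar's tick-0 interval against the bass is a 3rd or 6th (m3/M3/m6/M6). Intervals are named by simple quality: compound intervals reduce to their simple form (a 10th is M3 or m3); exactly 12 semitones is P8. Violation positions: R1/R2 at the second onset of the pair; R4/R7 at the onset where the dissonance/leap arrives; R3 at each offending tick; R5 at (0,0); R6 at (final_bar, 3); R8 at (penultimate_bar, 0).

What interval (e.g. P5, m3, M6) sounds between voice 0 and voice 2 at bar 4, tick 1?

voice 0=C3 voice 2=E4 -> M3

M3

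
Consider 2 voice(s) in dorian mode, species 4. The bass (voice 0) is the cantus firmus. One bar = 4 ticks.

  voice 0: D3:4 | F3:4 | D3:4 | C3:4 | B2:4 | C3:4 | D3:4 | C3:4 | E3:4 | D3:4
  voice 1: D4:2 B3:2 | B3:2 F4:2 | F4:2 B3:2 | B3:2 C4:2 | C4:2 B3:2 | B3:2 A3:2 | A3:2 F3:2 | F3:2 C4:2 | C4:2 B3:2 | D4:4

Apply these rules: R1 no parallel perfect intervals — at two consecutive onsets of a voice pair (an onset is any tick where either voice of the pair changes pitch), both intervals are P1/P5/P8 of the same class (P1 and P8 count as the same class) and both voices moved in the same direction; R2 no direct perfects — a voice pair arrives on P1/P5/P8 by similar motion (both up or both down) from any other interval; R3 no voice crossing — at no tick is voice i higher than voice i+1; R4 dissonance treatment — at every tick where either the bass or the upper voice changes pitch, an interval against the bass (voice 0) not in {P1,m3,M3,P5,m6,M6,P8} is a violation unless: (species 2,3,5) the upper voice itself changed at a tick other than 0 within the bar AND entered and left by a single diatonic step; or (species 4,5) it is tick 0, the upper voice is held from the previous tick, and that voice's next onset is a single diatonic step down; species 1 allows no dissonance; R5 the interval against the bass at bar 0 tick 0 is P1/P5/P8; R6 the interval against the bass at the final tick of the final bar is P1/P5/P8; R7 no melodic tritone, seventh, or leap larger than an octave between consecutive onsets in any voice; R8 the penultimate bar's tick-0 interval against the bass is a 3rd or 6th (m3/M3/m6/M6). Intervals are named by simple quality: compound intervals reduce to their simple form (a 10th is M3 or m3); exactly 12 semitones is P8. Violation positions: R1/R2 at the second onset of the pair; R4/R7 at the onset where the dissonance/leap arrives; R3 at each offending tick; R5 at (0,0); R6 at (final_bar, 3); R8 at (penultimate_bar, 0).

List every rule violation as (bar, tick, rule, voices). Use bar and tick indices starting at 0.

(1, 0, R4, (0, 1))
(1, 2, R7, (1,))
(2, 2, R7, (1,))
(3, 0, R4, (0, 1))
(7, 0, R4, (0, 1))

bar 0: v0=D3 v1=D4 downbeat P8
bar 1: v0=F3 v1=B3 downbeat TT
bar 2: v0=D3 v1=F4 downbeat m3
bar 3: v0=C3 v1=B3 downbeat M7
bar 4: v0=B2 v1=C4 downbeat m2
bar 5: v0=C3 v1=B3 downbeat M7
bar 6: v0=D3 v1=A3 downbeat P5
bar 7: v0=C3 v1=F3 downbeat P4
bar 8: v0=E3 v1=C4 downbeat m6
bar 9: v0=D3 v1=D4 downbeat P8
  -> R4 @ bar 1 tick 0 v(0, 1): F3/B3 TT untreated
  -> R7 @ bar 1 tick 2 v(1,): B3->F4 leap 6st
  -> R7 @ bar 2 tick 2 v(1,): F4->B3 leap 6st
  -> R4 @ bar 3 tick 0 v(0, 1): C3/B3 M7 untreated
  -> R4 @ bar 7 tick 0 v(0, 1): C3/F3 P4 untreated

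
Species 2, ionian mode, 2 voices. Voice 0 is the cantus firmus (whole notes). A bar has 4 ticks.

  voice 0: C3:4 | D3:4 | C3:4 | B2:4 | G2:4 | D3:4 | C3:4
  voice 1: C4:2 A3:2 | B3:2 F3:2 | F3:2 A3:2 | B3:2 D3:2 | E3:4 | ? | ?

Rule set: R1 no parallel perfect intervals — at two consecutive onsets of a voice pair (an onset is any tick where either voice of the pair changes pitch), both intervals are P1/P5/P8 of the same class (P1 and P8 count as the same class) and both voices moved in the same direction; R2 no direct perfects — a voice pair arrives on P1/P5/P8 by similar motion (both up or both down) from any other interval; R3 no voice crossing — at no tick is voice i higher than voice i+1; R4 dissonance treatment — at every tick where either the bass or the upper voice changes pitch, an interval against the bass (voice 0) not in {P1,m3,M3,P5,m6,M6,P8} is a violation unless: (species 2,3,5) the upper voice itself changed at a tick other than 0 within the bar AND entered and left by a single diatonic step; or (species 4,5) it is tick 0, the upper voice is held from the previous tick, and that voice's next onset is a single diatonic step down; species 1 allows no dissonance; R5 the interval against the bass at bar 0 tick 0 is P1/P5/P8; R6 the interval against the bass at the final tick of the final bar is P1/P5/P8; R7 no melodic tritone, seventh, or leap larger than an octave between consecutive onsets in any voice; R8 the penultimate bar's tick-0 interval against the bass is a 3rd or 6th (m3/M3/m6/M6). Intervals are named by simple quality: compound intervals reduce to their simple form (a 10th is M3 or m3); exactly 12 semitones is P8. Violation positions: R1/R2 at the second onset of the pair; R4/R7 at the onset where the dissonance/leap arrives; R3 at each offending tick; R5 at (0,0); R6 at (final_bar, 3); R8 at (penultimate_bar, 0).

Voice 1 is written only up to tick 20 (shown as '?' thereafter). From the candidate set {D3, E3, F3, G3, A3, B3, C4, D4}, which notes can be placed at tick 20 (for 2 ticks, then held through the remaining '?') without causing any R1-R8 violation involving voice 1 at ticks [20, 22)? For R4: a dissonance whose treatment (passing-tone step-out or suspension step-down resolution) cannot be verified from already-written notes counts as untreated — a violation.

D3: violates R8
E3: violates R4,R8
F3: legal
G3: violates R4,R8
A3: violates R2,R8
B3: legal
C4: violates R4,R8
D4: violates R2,R7,R8

{B3, F3}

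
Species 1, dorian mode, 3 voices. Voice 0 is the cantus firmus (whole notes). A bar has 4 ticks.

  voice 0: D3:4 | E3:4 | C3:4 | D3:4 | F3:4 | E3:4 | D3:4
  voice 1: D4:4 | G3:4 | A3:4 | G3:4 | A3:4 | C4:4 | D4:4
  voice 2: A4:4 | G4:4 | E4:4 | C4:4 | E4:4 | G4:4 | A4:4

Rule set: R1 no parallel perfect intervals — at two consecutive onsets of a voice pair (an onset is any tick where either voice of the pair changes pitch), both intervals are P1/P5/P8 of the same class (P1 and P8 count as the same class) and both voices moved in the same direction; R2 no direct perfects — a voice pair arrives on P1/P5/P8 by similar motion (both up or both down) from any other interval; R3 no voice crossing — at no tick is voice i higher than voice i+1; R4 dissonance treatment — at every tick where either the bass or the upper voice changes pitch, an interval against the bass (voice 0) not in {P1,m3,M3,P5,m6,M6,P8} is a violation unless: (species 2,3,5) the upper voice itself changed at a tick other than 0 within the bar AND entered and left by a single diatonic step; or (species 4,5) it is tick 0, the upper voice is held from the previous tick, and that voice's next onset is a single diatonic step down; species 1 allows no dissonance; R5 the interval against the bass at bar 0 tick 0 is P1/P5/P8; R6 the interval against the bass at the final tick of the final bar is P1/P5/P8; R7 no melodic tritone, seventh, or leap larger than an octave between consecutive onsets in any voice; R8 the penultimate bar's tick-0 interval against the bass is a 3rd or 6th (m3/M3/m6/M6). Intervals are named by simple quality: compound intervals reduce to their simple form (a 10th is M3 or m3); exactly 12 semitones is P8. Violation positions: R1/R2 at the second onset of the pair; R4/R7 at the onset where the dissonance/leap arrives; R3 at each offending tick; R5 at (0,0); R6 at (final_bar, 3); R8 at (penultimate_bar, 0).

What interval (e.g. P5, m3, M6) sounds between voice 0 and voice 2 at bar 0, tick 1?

P5

voice 0=D3 voice 2=A4 -> P5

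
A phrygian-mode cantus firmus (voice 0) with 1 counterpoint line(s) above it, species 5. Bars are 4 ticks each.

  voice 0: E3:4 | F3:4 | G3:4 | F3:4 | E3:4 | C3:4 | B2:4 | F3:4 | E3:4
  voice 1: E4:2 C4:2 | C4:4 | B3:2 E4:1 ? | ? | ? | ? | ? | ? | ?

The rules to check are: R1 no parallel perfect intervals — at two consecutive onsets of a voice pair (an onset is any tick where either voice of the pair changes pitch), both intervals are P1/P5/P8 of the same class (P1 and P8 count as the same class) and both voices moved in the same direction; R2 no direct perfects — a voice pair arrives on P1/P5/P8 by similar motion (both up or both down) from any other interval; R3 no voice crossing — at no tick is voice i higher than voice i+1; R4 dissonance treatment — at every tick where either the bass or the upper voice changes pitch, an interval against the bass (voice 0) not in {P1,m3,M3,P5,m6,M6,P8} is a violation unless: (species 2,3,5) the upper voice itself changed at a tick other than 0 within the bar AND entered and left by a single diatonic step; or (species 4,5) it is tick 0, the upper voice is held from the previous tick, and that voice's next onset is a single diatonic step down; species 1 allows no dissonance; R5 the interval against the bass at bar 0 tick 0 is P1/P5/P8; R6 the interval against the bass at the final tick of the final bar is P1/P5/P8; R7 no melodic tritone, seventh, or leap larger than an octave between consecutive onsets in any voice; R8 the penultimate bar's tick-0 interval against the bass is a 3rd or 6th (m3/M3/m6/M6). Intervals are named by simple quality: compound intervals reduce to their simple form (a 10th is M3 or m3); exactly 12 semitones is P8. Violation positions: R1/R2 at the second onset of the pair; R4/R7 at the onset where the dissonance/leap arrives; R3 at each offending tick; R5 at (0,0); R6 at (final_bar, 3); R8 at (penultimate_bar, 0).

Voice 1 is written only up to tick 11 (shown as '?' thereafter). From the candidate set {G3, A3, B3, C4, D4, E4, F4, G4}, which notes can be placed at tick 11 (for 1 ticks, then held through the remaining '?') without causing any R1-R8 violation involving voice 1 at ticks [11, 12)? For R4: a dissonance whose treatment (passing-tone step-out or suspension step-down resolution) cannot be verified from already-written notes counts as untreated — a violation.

{B3, D4, E4, G3, G4}

G3: legal
A3: violates R4
B3: legal
C4: violates R4
D4: legal
E4: legal
F4: violates R4
G4: legal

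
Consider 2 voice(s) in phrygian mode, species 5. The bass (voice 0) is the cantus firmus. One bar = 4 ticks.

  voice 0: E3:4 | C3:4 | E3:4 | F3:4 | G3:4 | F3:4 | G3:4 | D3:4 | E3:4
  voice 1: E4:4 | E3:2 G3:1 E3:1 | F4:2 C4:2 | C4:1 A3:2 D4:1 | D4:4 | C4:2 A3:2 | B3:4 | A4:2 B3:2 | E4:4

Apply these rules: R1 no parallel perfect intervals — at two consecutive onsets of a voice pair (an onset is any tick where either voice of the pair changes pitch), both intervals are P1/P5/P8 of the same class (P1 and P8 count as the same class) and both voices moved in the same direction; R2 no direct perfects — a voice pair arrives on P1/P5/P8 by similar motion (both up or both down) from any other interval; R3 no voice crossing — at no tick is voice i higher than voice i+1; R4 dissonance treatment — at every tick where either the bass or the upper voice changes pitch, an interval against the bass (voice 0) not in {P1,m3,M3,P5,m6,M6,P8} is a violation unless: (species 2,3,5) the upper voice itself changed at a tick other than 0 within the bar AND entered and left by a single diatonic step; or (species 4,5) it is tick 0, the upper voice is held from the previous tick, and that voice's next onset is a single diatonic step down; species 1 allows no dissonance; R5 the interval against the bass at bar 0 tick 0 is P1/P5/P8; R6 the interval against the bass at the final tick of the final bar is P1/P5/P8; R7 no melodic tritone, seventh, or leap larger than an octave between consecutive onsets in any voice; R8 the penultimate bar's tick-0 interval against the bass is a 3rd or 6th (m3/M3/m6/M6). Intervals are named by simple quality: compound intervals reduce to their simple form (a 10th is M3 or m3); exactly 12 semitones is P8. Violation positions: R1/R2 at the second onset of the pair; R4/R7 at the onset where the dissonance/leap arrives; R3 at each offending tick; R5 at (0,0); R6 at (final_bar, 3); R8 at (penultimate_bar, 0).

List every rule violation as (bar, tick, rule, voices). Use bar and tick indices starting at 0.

bar 0: v0=E3 v1=E4 downbeat P8
bar 1: v0=C3 v1=E3 downbeat M3
bar 2: v0=E3 v1=F4 downbeat m2
bar 3: v0=F3 v1=C4 downbeat P5
bar 4: v0=G3 v1=D4 downbeat P5
bar 5: v0=F3 v1=C4 downbeat P5
bar 6: v0=G3 v1=B3 downbeat M3
bar 7: v0=D3 v1=A4 downbeat P5
bar 8: v0=E3 v1=E4 downbeat P8
  -> R4 @ bar 2 tick 0 v(0, 1): E3/F4 m2 untreated
  -> R7 @ bar 2 tick 0 v(1,): E3->F4 leap 13st
  -> R1 @ bar 5 tick 0 v(0, 1): G3/D4 P5 -> F3/C4 P5 similar
  -> R7 @ bar 7 tick 0 v(1,): B3->A4 leap 10st
  -> R8 @ bar 7 tick 0 v(0, 1): penult P5 not 3rd/6th
  -> R7 @ bar 7 tick 2 v(1,): A4->B3 leap 10st
  -> R2 @ bar 8 tick 0 v(0, 1): D3/B3 M6 -> E3/E4 P8 similar

(2, 0, R4, (0, 1))
(2, 0, R7, (1,))
(5, 0, R1, (0, 1))
(7, 0, R7, (1,))
(7, 0, R8, (0, 1))
(7, 2, R7, (1,))
(8, 0, R2, (0, 1))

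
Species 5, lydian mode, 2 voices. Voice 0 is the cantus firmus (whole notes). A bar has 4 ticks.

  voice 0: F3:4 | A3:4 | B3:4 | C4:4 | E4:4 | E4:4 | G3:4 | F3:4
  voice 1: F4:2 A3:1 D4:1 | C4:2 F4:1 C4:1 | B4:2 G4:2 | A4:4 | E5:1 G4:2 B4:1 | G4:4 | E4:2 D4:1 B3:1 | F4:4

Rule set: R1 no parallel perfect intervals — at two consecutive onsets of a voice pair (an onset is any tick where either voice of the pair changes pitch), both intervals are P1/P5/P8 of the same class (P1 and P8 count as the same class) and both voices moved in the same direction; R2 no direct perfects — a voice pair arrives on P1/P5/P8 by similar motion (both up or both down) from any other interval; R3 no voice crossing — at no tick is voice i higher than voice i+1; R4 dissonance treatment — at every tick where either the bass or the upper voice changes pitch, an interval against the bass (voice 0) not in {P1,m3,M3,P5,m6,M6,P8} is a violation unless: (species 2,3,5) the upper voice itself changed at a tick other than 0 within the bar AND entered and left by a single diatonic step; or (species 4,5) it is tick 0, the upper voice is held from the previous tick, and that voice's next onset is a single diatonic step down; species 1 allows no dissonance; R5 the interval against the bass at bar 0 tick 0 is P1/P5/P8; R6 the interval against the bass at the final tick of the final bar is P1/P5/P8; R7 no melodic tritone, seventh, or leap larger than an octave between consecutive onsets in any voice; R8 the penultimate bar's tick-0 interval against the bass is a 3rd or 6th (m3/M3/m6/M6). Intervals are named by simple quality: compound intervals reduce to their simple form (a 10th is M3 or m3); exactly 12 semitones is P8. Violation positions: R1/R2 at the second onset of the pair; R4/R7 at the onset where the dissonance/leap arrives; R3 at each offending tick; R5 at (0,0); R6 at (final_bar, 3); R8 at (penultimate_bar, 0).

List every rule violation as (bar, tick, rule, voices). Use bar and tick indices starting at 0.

bar 0: v0=F3 v1=F4 downbeat P8
bar 1: v0=A3 v1=C4 downbeat m3
bar 2: v0=B3 v1=B4 downbeat P8
bar 3: v0=C4 v1=A4 downbeat M6
bar 4: v0=E4 v1=E5 downbeat P8
bar 5: v0=E4 v1=G4 downbeat m3
bar 6: v0=G3 v1=E4 downbeat M6
bar 7: v0=F3 v1=F4 downbeat P8
  -> R2 @ bar 2 tick 0 v(0, 1): A3/C4 m3 -> B3/B4 P8 similar
  -> R7 @ bar 2 tick 0 v(1,): C4->B4 leap 11st
  -> R2 @ bar 4 tick 0 v(0, 1): C4/A4 M6 -> E4/E5 P8 similar
  -> R7 @ bar 7 tick 0 v(1,): B3->F4 leap 6st

(2, 0, R2, (0, 1))
(2, 0, R7, (1,))
(4, 0, R2, (0, 1))
(7, 0, R7, (1,))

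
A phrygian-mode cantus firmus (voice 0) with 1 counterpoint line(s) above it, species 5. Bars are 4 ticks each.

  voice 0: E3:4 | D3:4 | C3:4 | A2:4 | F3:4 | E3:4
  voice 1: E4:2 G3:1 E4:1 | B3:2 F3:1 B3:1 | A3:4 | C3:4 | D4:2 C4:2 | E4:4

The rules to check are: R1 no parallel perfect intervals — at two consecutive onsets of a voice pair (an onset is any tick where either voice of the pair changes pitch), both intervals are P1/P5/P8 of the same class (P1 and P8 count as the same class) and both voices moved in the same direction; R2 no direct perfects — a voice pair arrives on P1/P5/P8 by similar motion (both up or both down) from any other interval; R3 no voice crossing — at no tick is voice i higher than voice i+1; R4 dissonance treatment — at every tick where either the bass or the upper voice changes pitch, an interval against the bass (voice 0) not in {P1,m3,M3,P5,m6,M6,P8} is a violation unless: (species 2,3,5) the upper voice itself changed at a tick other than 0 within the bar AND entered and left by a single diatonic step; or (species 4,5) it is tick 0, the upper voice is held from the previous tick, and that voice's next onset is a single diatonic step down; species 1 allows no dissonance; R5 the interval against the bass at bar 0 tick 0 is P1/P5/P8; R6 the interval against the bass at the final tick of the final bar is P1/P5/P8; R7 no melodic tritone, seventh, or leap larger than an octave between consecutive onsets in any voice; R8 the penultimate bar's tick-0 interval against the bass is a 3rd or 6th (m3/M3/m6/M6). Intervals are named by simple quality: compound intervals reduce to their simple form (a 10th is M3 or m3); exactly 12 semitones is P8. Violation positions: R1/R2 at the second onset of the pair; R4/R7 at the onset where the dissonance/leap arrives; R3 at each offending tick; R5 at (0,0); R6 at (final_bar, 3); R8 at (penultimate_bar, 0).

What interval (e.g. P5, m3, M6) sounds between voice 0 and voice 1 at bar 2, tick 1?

voice 0=C3 voice 1=A3 -> M6

M6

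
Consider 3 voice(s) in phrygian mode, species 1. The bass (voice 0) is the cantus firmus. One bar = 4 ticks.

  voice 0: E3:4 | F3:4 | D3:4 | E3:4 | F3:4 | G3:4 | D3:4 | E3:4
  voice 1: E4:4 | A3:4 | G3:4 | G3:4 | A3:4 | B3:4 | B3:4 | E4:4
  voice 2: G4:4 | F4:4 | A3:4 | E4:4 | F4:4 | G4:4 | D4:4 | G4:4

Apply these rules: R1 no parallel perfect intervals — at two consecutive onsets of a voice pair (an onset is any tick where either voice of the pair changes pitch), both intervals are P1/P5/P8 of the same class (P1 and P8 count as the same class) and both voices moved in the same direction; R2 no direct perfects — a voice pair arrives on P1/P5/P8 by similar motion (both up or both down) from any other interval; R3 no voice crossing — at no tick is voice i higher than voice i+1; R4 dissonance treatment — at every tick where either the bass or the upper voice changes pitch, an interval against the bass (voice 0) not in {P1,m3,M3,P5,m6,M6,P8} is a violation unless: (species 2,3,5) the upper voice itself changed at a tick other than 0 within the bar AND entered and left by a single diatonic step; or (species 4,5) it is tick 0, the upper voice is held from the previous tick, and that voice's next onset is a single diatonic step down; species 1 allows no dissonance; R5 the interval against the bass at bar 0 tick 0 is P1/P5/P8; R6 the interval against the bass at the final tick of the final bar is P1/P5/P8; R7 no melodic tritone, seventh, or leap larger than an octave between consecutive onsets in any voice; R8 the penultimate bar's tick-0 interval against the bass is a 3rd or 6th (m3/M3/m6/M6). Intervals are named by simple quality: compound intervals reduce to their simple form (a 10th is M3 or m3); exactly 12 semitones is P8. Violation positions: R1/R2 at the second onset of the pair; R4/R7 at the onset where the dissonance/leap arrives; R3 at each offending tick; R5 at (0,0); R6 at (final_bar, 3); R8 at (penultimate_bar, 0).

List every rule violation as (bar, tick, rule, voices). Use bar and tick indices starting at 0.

(0, 0, R5, (0, 2))
(2, 0, R2, (0, 2))
(2, 0, R4, (0, 1))
(3, 0, R2, (0, 2))
(4, 0, R1, (0, 2))
(5, 0, R1, (0, 2))
(6, 0, R1, (0, 2))
(6, 0, R8, (0, 2))
(7, 0, R2, (0, 1))
(7, 3, R6, (0, 2))

bar 0: v0=E3 v1=E4 v2=G4 downbeat m3
bar 1: v0=F3 v1=A3 v2=F4 downbeat P8
bar 2: v0=D3 v1=G3 v2=A3 downbeat P5
bar 3: v0=E3 v1=G3 v2=E4 downbeat P8
bar 4: v0=F3 v1=A3 v2=F4 downbeat P8
bar 5: v0=G3 v1=B3 v2=G4 downbeat P8
bar 6: v0=D3 v1=B3 v2=D4 downbeat P8
bar 7: v0=E3 v1=E4 v2=G4 downbeat m3
  -> R5 @ bar 0 tick 0 v(0, 2): opens on m3
  -> R2 @ bar 2 tick 0 v(0, 2): F3/F4 P8 -> D3/A3 P5 similar
  -> R4 @ bar 2 tick 0 v(0, 1): D3/G3 P4 untreated
  -> R2 @ bar 3 tick 0 v(0, 2): D3/A3 P5 -> E3/E4 P8 similar
  -> R1 @ bar 4 tick 0 v(0, 2): E3/E4 P8 -> F3/F4 P8 similar
  -> R1 @ bar 5 tick 0 v(0, 2): F3/F4 P8 -> G3/G4 P8 similar
  -> R1 @ bar 6 tick 0 v(0, 2): G3/G4 P8 -> D3/D4 P8 similar
  -> R8 @ bar 6 tick 0 v(0, 2): penult P8 not 3rd/6th
  -> R2 @ bar 7 tick 0 v(0, 1): D3/B3 M6 -> E3/E4 P8 similar
  -> R6 @ bar 7 tick 3 v(0, 2): closes on m3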